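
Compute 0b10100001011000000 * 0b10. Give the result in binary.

Multiply each base-2 digit by 2, carrying:
  0×2 = 0 → write 0
  0×2 = 0 → write 0
  0×2 = 0 → write 0
  0×2 = 0 → write 0
  0×2 = 0 → write 0
  0×2 = 0 → write 0
  1×2 = 2 → write 0 carry 1
  1×2+1 = 3 → write 1 carry 1
  0×2+1 = 1 → write 1
  1×2 = 2 → write 0 carry 1
  0×2+1 = 1 → write 1
  0×2 = 0 → write 0
  0×2 = 0 → write 0
  0×2 = 0 → write 0
  1×2 = 2 → write 0 carry 1
  0×2+1 = 1 → write 1
  1×2 = 2 → write 0 carry 1
  remaining carry: 1

0b101000010110000000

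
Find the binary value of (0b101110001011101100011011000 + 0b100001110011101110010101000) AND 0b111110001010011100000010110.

Add column by column in base 2, right to left:
  0+0 = 0
  0+0 = 0
  0+0 = 0
  1+1 = 0 carry 1
  1+0+1 = 0 carry 1
  0+1+1 = 0 carry 1
  1+0+1 = 0 carry 1
  1+1+1 = 1 carry 1
  0+0+1 = 1
  0+0 = 0
  0+1 = 1
  1+1 = 0 carry 1
  1+1+1 = 1 carry 1
  0+0+1 = 1
  1+1 = 0 carry 1
  1+1+1 = 1 carry 1
  1+1+1 = 1 carry 1
  0+0+1 = 1
  1+0 = 1
  0+1 = 1
  0+1 = 1
  0+1 = 1
  1+0 = 1
  1+0 = 1
  1+0 = 1
  0+0 = 0
  1+1 = 0 carry 1
  final carry 1
Sum = 0b1001111111111011010110000000; now AND with 0b111110001010011100000010110:
  1001111111111011010110000000
& 0111110001010011100000010110
= 0001110001010011000000000000

0b1110001010011000000000000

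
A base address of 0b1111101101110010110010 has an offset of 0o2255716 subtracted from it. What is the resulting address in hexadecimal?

0x3580E4

0b1111101101110010110010 = 0x3EDCB2 in hexadecimal.
0o2255716 = 0x95BCE in hexadecimal.
Subtract column by column in base 16:
  2-E → 4 (borrow)
  B-C-1 → E (borrow)
  C-B-1 → 0
  D-5 → 8
  E-9 → 5
  3-0 → 3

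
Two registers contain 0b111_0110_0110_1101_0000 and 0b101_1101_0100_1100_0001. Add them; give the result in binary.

Add column by column in base 2, right to left:
  0+1 = 1
  0+0 = 0
  0+0 = 0
  0+0 = 0
  1+0 = 1
  0+0 = 0
  1+1 = 0 carry 1
  1+1+1 = 1 carry 1
  0+0+1 = 1
  1+0 = 1
  1+1 = 0 carry 1
  0+0+1 = 1
  0+1 = 1
  1+0 = 1
  1+1 = 0 carry 1
  0+1+1 = 0 carry 1
  1+1+1 = 1 carry 1
  1+0+1 = 0 carry 1
  1+1+1 = 1 carry 1
  final carry 1

0b11010011101110010001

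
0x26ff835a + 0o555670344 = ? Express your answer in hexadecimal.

0o555670344 = 0x5b770e4 in hexadecimal.
Add column by column in base 16, right to left:
  a+4 = e
  5+e = 3 carry 1
  3+0+1 = 4
  8+7 = f
  f+7 = 6 carry 1
  f+b+1 = b carry 1
  6+5+1 = c
  2+0 = 2

0x2cb6f43e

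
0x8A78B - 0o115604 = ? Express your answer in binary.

0b10000000110000000111

0x8A78B = 0b10001010011110001011 in binary.
0o115604 = 0b1001101110000100 in binary.
Subtract column by column in base 2:
  1-0 → 1
  1-0 → 1
  0-1 → 1 (borrow)
  1-0-1 → 0
  0-0 → 0
  0-0 → 0
  0-0 → 0
  1-1 → 0
  1-1 → 0
  1-1 → 0
  1-0 → 1
  0-1 → 1 (borrow)
  0-1-1 → 0 (borrow)
  1-0-1 → 0
  0-0 → 0
  1-1 → 0
  0-0 → 0
  0-0 → 0
  0-0 → 0
  1-0 → 1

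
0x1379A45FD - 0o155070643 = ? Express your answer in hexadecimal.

0x135E5D45A

0o155070643 = 0x1B471A3 in hexadecimal.
Subtract column by column in base 16:
  D-3 → A
  F-A → 5
  5-1 → 4
  4-7 → D (borrow)
  A-4-1 → 5
  9-B → E (borrow)
  7-1-1 → 5
  3-0 → 3
  1-0 → 1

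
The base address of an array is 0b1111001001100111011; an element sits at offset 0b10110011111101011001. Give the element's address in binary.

Add column by column in base 2, right to left:
  1+1 = 0 carry 1
  1+0+1 = 0 carry 1
  0+0+1 = 1
  1+1 = 0 carry 1
  1+1+1 = 1 carry 1
  1+0+1 = 0 carry 1
  0+1+1 = 0 carry 1
  0+0+1 = 1
  1+1 = 0 carry 1
  1+1+1 = 1 carry 1
  0+1+1 = 0 carry 1
  0+1+1 = 0 carry 1
  1+1+1 = 1 carry 1
  0+1+1 = 0 carry 1
  0+0+1 = 1
  1+0 = 1
  1+1 = 0 carry 1
  1+1+1 = 1 carry 1
  1+0+1 = 0 carry 1
  0+1+1 = 0 carry 1
  final carry 1

0b100101101001010010100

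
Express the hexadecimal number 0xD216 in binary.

0b1101001000010110

Expand each hex digit to 4 bits: D=1101 2=0010 1=0001 6=0110.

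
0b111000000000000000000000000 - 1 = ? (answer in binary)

The trailing 24 digits are 0, so subtracting 1 borrows through: they become 1 and the next digit up decrements.

0b110111111111111111111111111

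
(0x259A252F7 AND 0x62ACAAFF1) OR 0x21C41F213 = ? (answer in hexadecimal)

0x21CC3F2F3

0x259A252F7 AND 0x62ACAAFF1 = 0x2088202F1.
Then OR with 0x21C41F213.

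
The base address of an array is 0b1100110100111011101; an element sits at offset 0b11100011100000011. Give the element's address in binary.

Add column by column in base 2, right to left:
  1+1 = 0 carry 1
  0+1+1 = 0 carry 1
  1+0+1 = 0 carry 1
  1+0+1 = 0 carry 1
  1+0+1 = 0 carry 1
  0+0+1 = 1
  1+0 = 1
  1+0 = 1
  1+1 = 0 carry 1
  0+1+1 = 0 carry 1
  0+1+1 = 0 carry 1
  1+0+1 = 0 carry 1
  0+0+1 = 1
  1+0 = 1
  1+1 = 0 carry 1
  0+1+1 = 0 carry 1
  0+1+1 = 0 carry 1
  1+0+1 = 0 carry 1
  1+0+1 = 0 carry 1
  final carry 1

0b10000011000011100000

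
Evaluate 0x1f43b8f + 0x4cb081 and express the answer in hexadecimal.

0x240ec10

Add column by column in base 16, right to left:
  f+1 = 0 carry 1
  8+8+1 = 1 carry 1
  b+0+1 = c
  3+b = e
  4+c = 0 carry 1
  f+4+1 = 4 carry 1
  1+0+1 = 2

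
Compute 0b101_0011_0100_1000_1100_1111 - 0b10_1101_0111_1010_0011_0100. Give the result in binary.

Subtract column by column in base 2:
  1-0 → 1
  1-0 → 1
  1-1 → 0
  1-0 → 1
  0-1 → 1 (borrow)
  0-1-1 → 0 (borrow)
  1-0-1 → 0
  1-0 → 1
  0-0 → 0
  0-1 → 1 (borrow)
  0-0-1 → 1 (borrow)
  1-1-1 → 1 (borrow)
  0-1-1 → 0 (borrow)
  0-1-1 → 0 (borrow)
  1-1-1 → 1 (borrow)
  0-0-1 → 1 (borrow)
  1-1-1 → 1 (borrow)
  1-0-1 → 0
  0-1 → 1 (borrow)
  0-1-1 → 0 (borrow)
  1-0-1 → 0
  0-1 → 1 (borrow)
  1-0-1 → 0

0b1001011100111010011011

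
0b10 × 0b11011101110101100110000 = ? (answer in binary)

Multiply each base-2 digit by 2, carrying:
  0×2 = 0 → write 0
  0×2 = 0 → write 0
  0×2 = 0 → write 0
  0×2 = 0 → write 0
  1×2 = 2 → write 0 carry 1
  1×2+1 = 3 → write 1 carry 1
  0×2+1 = 1 → write 1
  0×2 = 0 → write 0
  1×2 = 2 → write 0 carry 1
  1×2+1 = 3 → write 1 carry 1
  0×2+1 = 1 → write 1
  1×2 = 2 → write 0 carry 1
  0×2+1 = 1 → write 1
  1×2 = 2 → write 0 carry 1
  1×2+1 = 3 → write 1 carry 1
  1×2+1 = 3 → write 1 carry 1
  0×2+1 = 1 → write 1
  1×2 = 2 → write 0 carry 1
  1×2+1 = 3 → write 1 carry 1
  1×2+1 = 3 → write 1 carry 1
  0×2+1 = 1 → write 1
  1×2 = 2 → write 0 carry 1
  1×2+1 = 3 → write 1 carry 1
  remaining carry: 1

0b110111011101011001100000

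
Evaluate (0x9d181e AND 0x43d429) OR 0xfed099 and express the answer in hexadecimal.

0x9d181e AND 0x43d429 = 0x011008.
Then OR with 0xfed099.

0xffd099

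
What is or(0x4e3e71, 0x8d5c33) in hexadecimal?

OR each hex digit independently (no carries):
  4|8=c, e|d=f, 3|5=7, e|c=e, 7|3=7, 1|3=3

0xcf7e73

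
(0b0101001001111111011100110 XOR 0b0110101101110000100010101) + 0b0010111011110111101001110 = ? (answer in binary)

0b110100000000111101000001

First 0b0101001001111111011100110 XOR 0b0110101101110000100010101 = 0b0011100100001111111110011.
Add column by column in base 2, right to left:
  1+0 = 1
  1+1 = 0 carry 1
  0+1+1 = 0 carry 1
  0+1+1 = 0 carry 1
  1+0+1 = 0 carry 1
  1+0+1 = 0 carry 1
  1+1+1 = 1 carry 1
  1+0+1 = 0 carry 1
  1+1+1 = 1 carry 1
  1+1+1 = 1 carry 1
  1+1+1 = 1 carry 1
  1+1+1 = 1 carry 1
  1+0+1 = 0 carry 1
  0+1+1 = 0 carry 1
  0+1+1 = 0 carry 1
  0+1+1 = 0 carry 1
  0+1+1 = 0 carry 1
  1+0+1 = 0 carry 1
  0+1+1 = 0 carry 1
  0+1+1 = 0 carry 1
  1+1+1 = 1 carry 1
  1+0+1 = 0 carry 1
  1+1+1 = 1 carry 1
  final carry 1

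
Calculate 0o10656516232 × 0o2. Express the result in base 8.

0o21535234464

Multiply each base-8 digit by 2, carrying:
  2×2 = 4 → write 4
  3×2 = 6 → write 6
  2×2 = 4 → write 4
  6×2 = 12 → write 4 carry 1
  1×2+1 = 3 → write 3
  5×2 = 10 → write 2 carry 1
  6×2+1 = 13 → write 5 carry 1
  5×2+1 = 11 → write 3 carry 1
  6×2+1 = 13 → write 5 carry 1
  0×2+1 = 1 → write 1
  1×2 = 2 → write 2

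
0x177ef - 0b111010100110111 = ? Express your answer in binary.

0x177ef = 0b10111011111101111 in binary.
Subtract column by column in base 2:
  1-1 → 0
  1-1 → 0
  1-1 → 0
  1-0 → 1
  0-1 → 1 (borrow)
  1-1-1 → 1 (borrow)
  1-0-1 → 0
  1-0 → 1
  1-1 → 0
  1-0 → 1
  1-1 → 0
  0-0 → 0
  1-1 → 0
  1-1 → 0
  1-1 → 0
  0-0 → 0
  1-0 → 1

0b10000001010111000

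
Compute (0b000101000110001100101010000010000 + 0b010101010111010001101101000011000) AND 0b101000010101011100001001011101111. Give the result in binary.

Add column by column in base 2, right to left:
  0+0 = 0
  0+0 = 0
  0+0 = 0
  0+1 = 1
  1+1 = 0 carry 1
  0+0+1 = 1
  0+0 = 0
  0+0 = 0
  0+0 = 0
  0+1 = 1
  1+0 = 1
  0+1 = 1
  1+1 = 0 carry 1
  0+0+1 = 1
  1+1 = 0 carry 1
  0+1+1 = 0 carry 1
  0+0+1 = 1
  1+0 = 1
  1+0 = 1
  0+1 = 1
  0+0 = 0
  0+1 = 1
  1+1 = 0 carry 1
  1+1+1 = 1 carry 1
  0+0+1 = 1
  0+1 = 1
  0+0 = 0
  1+1 = 0 carry 1
  0+0+1 = 1
  1+1 = 0 carry 1
  0+0+1 = 1
  0+1 = 1
Sum = 0b11010011101011110010111000101000; now AND with 0b101000010101011100001001011101111:
  011010011101011110010111000101000
& 101000010101011100001001011101111
= 001000010101011100000001000101000

0b1000010101011100000001000101000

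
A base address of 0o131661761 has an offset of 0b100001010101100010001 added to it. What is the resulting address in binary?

0b1011110000000111100000010

0o131661761 = 0b1011001110110001111110001 in binary.
Add column by column in base 2, right to left:
  1+1 = 0 carry 1
  0+0+1 = 1
  0+0 = 0
  0+0 = 0
  1+1 = 0 carry 1
  1+0+1 = 0 carry 1
  1+0+1 = 0 carry 1
  1+0+1 = 0 carry 1
  1+1+1 = 1 carry 1
  1+1+1 = 1 carry 1
  0+0+1 = 1
  0+1 = 1
  0+0 = 0
  1+1 = 0 carry 1
  1+0+1 = 0 carry 1
  0+1+1 = 0 carry 1
  1+0+1 = 0 carry 1
  1+0+1 = 0 carry 1
  1+0+1 = 0 carry 1
  0+0+1 = 1
  0+1 = 1
  1+0 = 1
  1+0 = 1
  0+0 = 0
  1+0 = 1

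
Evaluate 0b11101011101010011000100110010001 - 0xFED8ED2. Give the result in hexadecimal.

0xDBBBFABF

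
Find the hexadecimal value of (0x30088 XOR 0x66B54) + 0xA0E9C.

First 0x30088 XOR 0x66B54 = 0x56BDC.
Add column by column in base 16, right to left:
  C+C = 8 carry 1
  D+9+1 = 7 carry 1
  B+E+1 = A carry 1
  6+0+1 = 7
  5+A = F

0xF7A78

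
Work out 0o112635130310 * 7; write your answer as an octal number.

Multiply each base-8 digit by 7, carrying:
  0×7 = 0 → write 0
  1×7 = 7 → write 7
  3×7 = 21 → write 5 carry 2
  0×7+2 = 2 → write 2
  3×7 = 21 → write 5 carry 2
  1×7+2 = 9 → write 1 carry 1
  5×7+1 = 36 → write 4 carry 4
  3×7+4 = 25 → write 1 carry 3
  6×7+3 = 45 → write 5 carry 5
  2×7+5 = 19 → write 3 carry 2
  1×7+2 = 9 → write 1 carry 1
  1×7+1 = 8 → write 0 carry 1
  remaining carry: 1

0o1013514152570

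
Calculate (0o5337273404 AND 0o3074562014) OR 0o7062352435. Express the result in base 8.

0o5337273404 AND 0o3074562014 = 0o1034062004.
Then OR with 0o7062352435.

0o7076372435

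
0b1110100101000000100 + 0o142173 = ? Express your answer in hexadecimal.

0b1110100101000000100 = 0x74a04 in hexadecimal.
0o142173 = 0xc47b in hexadecimal.
Add column by column in base 16, right to left:
  4+b = f
  0+7 = 7
  a+4 = e
  4+c = 0 carry 1
  7+0+1 = 8

0x80e7f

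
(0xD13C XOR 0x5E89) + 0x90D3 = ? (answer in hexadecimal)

0x12088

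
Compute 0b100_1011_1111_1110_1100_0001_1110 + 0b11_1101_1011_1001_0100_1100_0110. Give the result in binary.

0b1000100110111000000011100100

Add column by column in base 2, right to left:
  0+0 = 0
  1+1 = 0 carry 1
  1+1+1 = 1 carry 1
  1+0+1 = 0 carry 1
  1+0+1 = 0 carry 1
  0+0+1 = 1
  0+1 = 1
  0+1 = 1
  0+0 = 0
  0+0 = 0
  1+1 = 0 carry 1
  1+0+1 = 0 carry 1
  0+1+1 = 0 carry 1
  1+0+1 = 0 carry 1
  1+0+1 = 0 carry 1
  1+1+1 = 1 carry 1
  1+1+1 = 1 carry 1
  1+1+1 = 1 carry 1
  1+0+1 = 0 carry 1
  1+1+1 = 1 carry 1
  1+1+1 = 1 carry 1
  1+0+1 = 0 carry 1
  0+1+1 = 0 carry 1
  1+1+1 = 1 carry 1
  0+1+1 = 0 carry 1
  0+1+1 = 0 carry 1
  1+0+1 = 0 carry 1
  final carry 1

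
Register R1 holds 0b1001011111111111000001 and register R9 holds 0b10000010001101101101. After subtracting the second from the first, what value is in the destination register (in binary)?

0b111011101110001010100

Subtract column by column in base 2:
  1-1 → 0
  0-0 → 0
  0-1 → 1 (borrow)
  0-1-1 → 0 (borrow)
  0-0-1 → 1 (borrow)
  0-1-1 → 0 (borrow)
  1-1-1 → 1 (borrow)
  1-0-1 → 0
  1-1 → 0
  1-1 → 0
  1-0 → 1
  1-0 → 1
  1-0 → 1
  1-1 → 0
  1-0 → 1
  1-0 → 1
  1-0 → 1
  0-0 → 0
  1-0 → 1
  0-1 → 1 (borrow)
  0-0-1 → 1 (borrow)
  1-0-1 → 0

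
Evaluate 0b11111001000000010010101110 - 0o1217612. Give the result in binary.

0o1217612 = 0b1010001111110001010 in binary.
Subtract column by column in base 2:
  0-0 → 0
  1-1 → 0
  1-0 → 1
  1-1 → 0
  0-0 → 0
  1-0 → 1
  0-0 → 0
  1-1 → 0
  0-1 → 1 (borrow)
  0-1-1 → 0 (borrow)
  1-1-1 → 1 (borrow)
  0-1-1 → 0 (borrow)
  0-1-1 → 0 (borrow)
  0-0-1 → 1 (borrow)
  0-0-1 → 1 (borrow)
  0-0-1 → 1 (borrow)
  0-1-1 → 0 (borrow)
  0-0-1 → 1 (borrow)
  1-1-1 → 1 (borrow)
  0-0-1 → 1 (borrow)
  0-0-1 → 1 (borrow)
  1-0-1 → 0
  1-0 → 1
  1-0 → 1
  1-0 → 1
  1-0 → 1

0b11110111101110010100100100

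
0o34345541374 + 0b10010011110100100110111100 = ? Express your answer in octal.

0b10010011110100100110111100 = 0o223644674 in octal.
Add column by column in base 8, right to left:
  4+4 = 0 carry 1
  7+7+1 = 7 carry 1
  3+6+1 = 2 carry 1
  1+4+1 = 6
  4+4 = 0 carry 1
  5+6+1 = 4 carry 1
  5+3+1 = 1 carry 1
  4+2+1 = 7
  3+2 = 5
  4+0 = 4
  3+0 = 3

0o34571406270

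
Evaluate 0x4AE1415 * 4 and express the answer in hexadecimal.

Multiply each base-16 digit by 4, carrying:
  5×4 = 20 → write 4 carry 1
  1×4+1 = 5 → write 5
  4×4 = 16 → write 0 carry 1
  1×4+1 = 5 → write 5
  E×4 = 56 → write 8 carry 3
  A×4+3 = 43 → write B carry 2
  4×4+2 = 18 → write 2 carry 1
  remaining carry: 1

0x12B85054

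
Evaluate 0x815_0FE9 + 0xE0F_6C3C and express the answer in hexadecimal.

0x16247C25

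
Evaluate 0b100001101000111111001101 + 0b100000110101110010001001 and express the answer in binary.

0b1000010011110110001010110

Add column by column in base 2, right to left:
  1+1 = 0 carry 1
  0+0+1 = 1
  1+0 = 1
  1+1 = 0 carry 1
  0+0+1 = 1
  0+0 = 0
  1+0 = 1
  1+1 = 0 carry 1
  1+0+1 = 0 carry 1
  1+0+1 = 0 carry 1
  1+1+1 = 1 carry 1
  1+1+1 = 1 carry 1
  0+1+1 = 0 carry 1
  0+0+1 = 1
  0+1 = 1
  1+0 = 1
  0+1 = 1
  1+1 = 0 carry 1
  1+0+1 = 0 carry 1
  0+0+1 = 1
  0+0 = 0
  0+0 = 0
  0+0 = 0
  1+1 = 0 carry 1
  final carry 1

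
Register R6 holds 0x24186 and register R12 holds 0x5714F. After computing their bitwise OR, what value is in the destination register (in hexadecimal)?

0x771CF

OR each hex digit independently (no carries):
  2|5=7, 4|7=7, 1|1=1, 8|4=C, 6|F=F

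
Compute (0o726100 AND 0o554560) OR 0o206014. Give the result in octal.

0o706114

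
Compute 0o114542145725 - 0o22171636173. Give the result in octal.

0o72350307532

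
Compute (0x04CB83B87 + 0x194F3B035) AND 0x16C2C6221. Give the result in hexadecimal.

Add column by column in base 16, right to left:
  7+5 = C
  8+3 = B
  B+0 = B
  3+B = E
  8+3 = B
  B+F = A carry 1
  C+4+1 = 1 carry 1
  4+9+1 = E
  0+1 = 1
Sum = 0x1E1ABEBBC; now AND with 0x16C2C6221:
  1&1=1, E&6=6, 1&C=0, A&2=2, B&C=8, E&6=6, B&2=2, B&2=2, C&1=0

0x160286220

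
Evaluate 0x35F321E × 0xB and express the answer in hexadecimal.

Multiply each base-16 digit by 11, carrying:
  E×11 = 154 → write A carry 9
  1×11+9 = 20 → write 4 carry 1
  2×11+1 = 23 → write 7 carry 1
  3×11+1 = 34 → write 2 carry 2
  F×11+2 = 167 → write 7 carry 10
  5×11+10 = 65 → write 1 carry 4
  3×11+4 = 37 → write 5 carry 2
  remaining carry: 2

0x2517274A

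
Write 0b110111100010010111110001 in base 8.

0o67422761

Group the bits in threes: 110 111 100 010 010 111 110 001 → 67422761.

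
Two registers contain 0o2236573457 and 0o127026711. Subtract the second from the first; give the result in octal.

Subtract column by column in base 8:
  7-1 → 6
  5-1 → 4
  4-7 → 5 (borrow)
  3-6-1 → 4 (borrow)
  7-2-1 → 4
  5-0 → 5
  6-7 → 7 (borrow)
  3-2-1 → 0
  2-1 → 1
  2-0 → 2

0o2107544546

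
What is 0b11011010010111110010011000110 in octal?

0o3322762306

Group the bits in threes: 011 011 010 010 111 110 010 011 000 110 → 3322762306.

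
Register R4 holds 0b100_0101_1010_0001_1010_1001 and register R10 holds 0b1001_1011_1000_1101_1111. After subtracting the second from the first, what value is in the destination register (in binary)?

Subtract column by column in base 2:
  1-1 → 0
  0-1 → 1 (borrow)
  0-1-1 → 0 (borrow)
  1-1-1 → 1 (borrow)
  0-1-1 → 0 (borrow)
  1-0-1 → 0
  0-1 → 1 (borrow)
  1-1-1 → 1 (borrow)
  1-0-1 → 0
  0-0 → 0
  0-0 → 0
  0-1 → 1 (borrow)
  0-1-1 → 0 (borrow)
  1-1-1 → 1 (borrow)
  0-0-1 → 1 (borrow)
  1-1-1 → 1 (borrow)
  1-1-1 → 1 (borrow)
  0-0-1 → 1 (borrow)
  1-0-1 → 0
  0-1 → 1 (borrow)
  0-0-1 → 1 (borrow)
  0-0-1 → 1 (borrow)
  1-0-1 → 0

0b1110111110100011001010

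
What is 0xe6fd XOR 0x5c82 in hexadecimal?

0xba7f

XOR each hex digit independently (no carries):
  e^5=b, 6^c=a, f^8=7, d^2=f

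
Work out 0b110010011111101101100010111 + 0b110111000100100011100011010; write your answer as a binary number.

0b1101001100100010001000110001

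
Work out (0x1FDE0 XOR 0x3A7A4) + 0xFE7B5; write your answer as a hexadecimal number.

First 0x1FDE0 XOR 0x3A7A4 = 0x25A44.
Add column by column in base 16, right to left:
  4+5 = 9
  4+B = F
  A+7 = 1 carry 1
  5+E+1 = 4 carry 1
  2+F+1 = 2 carry 1
  final carry 1

0x1241F9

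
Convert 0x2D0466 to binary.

0b1011010000010001100110

Expand each hex digit to 4 bits: 2=0010 D=1101 0=0000 4=0100 6=0110 6=0110.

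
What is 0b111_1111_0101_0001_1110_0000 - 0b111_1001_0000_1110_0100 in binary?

Subtract column by column in base 2:
  0-0 → 0
  0-0 → 0
  0-1 → 1 (borrow)
  0-0-1 → 1 (borrow)
  0-0-1 → 1 (borrow)
  1-1-1 → 1 (borrow)
  1-1-1 → 1 (borrow)
  1-1-1 → 1 (borrow)
  1-0-1 → 0
  0-0 → 0
  0-0 → 0
  0-0 → 0
  1-1 → 0
  0-0 → 0
  1-0 → 1
  0-1 → 1 (borrow)
  1-1-1 → 1 (borrow)
  1-1-1 → 1 (borrow)
  1-1-1 → 1 (borrow)
  1-0-1 → 0
  1-0 → 1
  1-0 → 1
  1-0 → 1

0b11101111100000011111100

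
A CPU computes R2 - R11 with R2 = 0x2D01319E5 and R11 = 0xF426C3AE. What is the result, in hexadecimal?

0x1DBEC5637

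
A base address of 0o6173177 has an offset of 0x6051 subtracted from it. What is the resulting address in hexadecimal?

0o6173177 = 0x18f67f in hexadecimal.
Subtract column by column in base 16:
  f-1 → e
  7-5 → 2
  6-0 → 6
  f-6 → 9
  8-0 → 8
  1-0 → 1

0x18962e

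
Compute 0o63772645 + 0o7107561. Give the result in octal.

Add column by column in base 8, right to left:
  5+1 = 6
  4+6 = 2 carry 1
  6+5+1 = 4 carry 1
  2+7+1 = 2 carry 1
  7+0+1 = 0 carry 1
  7+1+1 = 1 carry 1
  3+7+1 = 3 carry 1
  6+0+1 = 7

0o73102426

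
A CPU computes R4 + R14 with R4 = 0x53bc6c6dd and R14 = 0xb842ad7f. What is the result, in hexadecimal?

0x5f409745c

Add column by column in base 16, right to left:
  d+f = c carry 1
  d+7+1 = 5 carry 1
  6+d+1 = 4 carry 1
  c+a+1 = 7 carry 1
  6+2+1 = 9
  c+4 = 0 carry 1
  b+8+1 = 4 carry 1
  3+b+1 = f
  5+0 = 5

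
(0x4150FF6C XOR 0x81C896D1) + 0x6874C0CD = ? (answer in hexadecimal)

0x1290D2A8A

First 0x4150FF6C XOR 0x81C896D1 = 0xC09869BD.
Add column by column in base 16, right to left:
  D+D = A carry 1
  B+C+1 = 8 carry 1
  9+0+1 = A
  6+C = 2 carry 1
  8+4+1 = D
  9+7 = 0 carry 1
  0+8+1 = 9
  C+6 = 2 carry 1
  final carry 1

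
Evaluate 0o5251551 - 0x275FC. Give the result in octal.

0o4556555

0x275FC = 0o472774 in octal.
Subtract column by column in base 8:
  1-4 → 5 (borrow)
  5-7-1 → 5 (borrow)
  5-7-1 → 5 (borrow)
  1-2-1 → 6 (borrow)
  5-7-1 → 5 (borrow)
  2-4-1 → 5 (borrow)
  5-0-1 → 4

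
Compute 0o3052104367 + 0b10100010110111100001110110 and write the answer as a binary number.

0o3052104367 = 0b11000101010001000100011110111 in binary.
Add column by column in base 2, right to left:
  1+0 = 1
  1+1 = 0 carry 1
  1+1+1 = 1 carry 1
  0+0+1 = 1
  1+1 = 0 carry 1
  1+1+1 = 1 carry 1
  1+1+1 = 1 carry 1
  1+0+1 = 0 carry 1
  0+0+1 = 1
  0+0 = 0
  0+0 = 0
  1+1 = 0 carry 1
  0+1+1 = 0 carry 1
  0+1+1 = 0 carry 1
  0+1+1 = 0 carry 1
  1+0+1 = 0 carry 1
  0+1+1 = 0 carry 1
  0+1+1 = 0 carry 1
  0+0+1 = 1
  1+1 = 0 carry 1
  0+0+1 = 1
  1+0 = 1
  0+0 = 0
  1+1 = 0 carry 1
  0+0+1 = 1
  0+1 = 1
  0+0 = 0
  1+0 = 1
  1+0 = 1

0b11011001101000000000101101101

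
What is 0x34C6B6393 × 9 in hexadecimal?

Multiply each base-16 digit by 9, carrying:
  3×9 = 27 → write B carry 1
  9×9+1 = 82 → write 2 carry 5
  3×9+5 = 32 → write 0 carry 2
  6×9+2 = 56 → write 8 carry 3
  B×9+3 = 102 → write 6 carry 6
  6×9+6 = 60 → write C carry 3
  C×9+3 = 111 → write F carry 6
  4×9+6 = 42 → write A carry 2
  3×9+2 = 29 → write D carry 1
  remaining carry: 1

0x1DAFC6802B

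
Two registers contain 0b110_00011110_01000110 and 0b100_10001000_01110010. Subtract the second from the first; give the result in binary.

Subtract column by column in base 2:
  0-0 → 0
  1-1 → 0
  1-0 → 1
  0-0 → 0
  0-1 → 1 (borrow)
  0-1-1 → 0 (borrow)
  1-1-1 → 1 (borrow)
  0-0-1 → 1 (borrow)
  0-0-1 → 1 (borrow)
  1-0-1 → 0
  1-0 → 1
  1-1 → 0
  1-0 → 1
  0-0 → 0
  0-0 → 0
  0-1 → 1 (borrow)
  0-0-1 → 1 (borrow)
  1-0-1 → 0
  1-1 → 0

0b11001010111010100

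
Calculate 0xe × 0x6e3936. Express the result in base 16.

0x60720f4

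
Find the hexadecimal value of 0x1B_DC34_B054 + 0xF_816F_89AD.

0x2B5DA43A01

Add column by column in base 16, right to left:
  4+D = 1 carry 1
  5+A+1 = 0 carry 1
  0+9+1 = A
  B+8 = 3 carry 1
  4+F+1 = 4 carry 1
  3+6+1 = A
  C+1 = D
  D+8 = 5 carry 1
  B+F+1 = B carry 1
  1+0+1 = 2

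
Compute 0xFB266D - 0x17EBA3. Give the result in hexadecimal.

0xE33ACA

Subtract column by column in base 16:
  D-3 → A
  6-A → C (borrow)
  6-B-1 → A (borrow)
  2-E-1 → 3 (borrow)
  B-7-1 → 3
  F-1 → E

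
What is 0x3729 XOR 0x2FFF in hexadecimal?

XOR each hex digit independently (no carries):
  3^2=1, 7^F=8, 2^F=D, 9^F=6

0x18D6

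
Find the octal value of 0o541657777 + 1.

0o541660000

The trailing 4 digits are 7 (max in base 8), so adding 1 cascades: they roll to 0 and the next digit up increments.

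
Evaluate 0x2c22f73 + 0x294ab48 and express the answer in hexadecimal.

0x556dabb

Add column by column in base 16, right to left:
  3+8 = b
  7+4 = b
  f+b = a carry 1
  2+a+1 = d
  2+4 = 6
  c+9 = 5 carry 1
  2+2+1 = 5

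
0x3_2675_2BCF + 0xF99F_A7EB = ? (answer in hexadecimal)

0x42014D3BA

Add column by column in base 16, right to left:
  F+B = A carry 1
  C+E+1 = B carry 1
  B+7+1 = 3 carry 1
  2+A+1 = D
  5+F = 4 carry 1
  7+9+1 = 1 carry 1
  6+9+1 = 0 carry 1
  2+F+1 = 2 carry 1
  3+0+1 = 4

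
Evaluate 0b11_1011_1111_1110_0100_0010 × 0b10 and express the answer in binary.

0b11101111111110010000100

Multiply each base-2 digit by 2, carrying:
  0×2 = 0 → write 0
  1×2 = 2 → write 0 carry 1
  0×2+1 = 1 → write 1
  0×2 = 0 → write 0
  0×2 = 0 → write 0
  0×2 = 0 → write 0
  1×2 = 2 → write 0 carry 1
  0×2+1 = 1 → write 1
  0×2 = 0 → write 0
  1×2 = 2 → write 0 carry 1
  1×2+1 = 3 → write 1 carry 1
  1×2+1 = 3 → write 1 carry 1
  1×2+1 = 3 → write 1 carry 1
  1×2+1 = 3 → write 1 carry 1
  1×2+1 = 3 → write 1 carry 1
  1×2+1 = 3 → write 1 carry 1
  1×2+1 = 3 → write 1 carry 1
  1×2+1 = 3 → write 1 carry 1
  0×2+1 = 1 → write 1
  1×2 = 2 → write 0 carry 1
  1×2+1 = 3 → write 1 carry 1
  1×2+1 = 3 → write 1 carry 1
  remaining carry: 1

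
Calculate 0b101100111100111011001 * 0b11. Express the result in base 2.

0b10000110110110110001011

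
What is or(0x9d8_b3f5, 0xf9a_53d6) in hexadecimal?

0xfdaf3f7

OR each hex digit independently (no carries):
  9|f=f, d|9=d, 8|a=a, b|5=f, 3|3=3, f|d=f, 5|6=7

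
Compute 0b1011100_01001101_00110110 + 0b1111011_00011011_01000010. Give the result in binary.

Add column by column in base 2, right to left:
  0+0 = 0
  1+1 = 0 carry 1
  1+0+1 = 0 carry 1
  0+0+1 = 1
  1+0 = 1
  1+0 = 1
  0+1 = 1
  0+0 = 0
  1+1 = 0 carry 1
  0+1+1 = 0 carry 1
  1+0+1 = 0 carry 1
  1+1+1 = 1 carry 1
  0+1+1 = 0 carry 1
  0+0+1 = 1
  1+0 = 1
  0+0 = 0
  0+1 = 1
  0+1 = 1
  1+0 = 1
  1+1 = 0 carry 1
  1+1+1 = 1 carry 1
  0+1+1 = 0 carry 1
  1+1+1 = 1 carry 1
  final carry 1

0b110101110110100001111000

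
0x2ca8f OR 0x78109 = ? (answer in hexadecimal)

OR each hex digit independently (no carries):
  2|7=7, c|8=c, a|1=b, 8|0=8, f|9=f

0x7cb8f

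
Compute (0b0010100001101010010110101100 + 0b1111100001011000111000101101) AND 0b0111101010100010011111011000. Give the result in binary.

0b10000010000010001111011000

Add column by column in base 2, right to left:
  0+1 = 1
  0+0 = 0
  1+1 = 0 carry 1
  1+1+1 = 1 carry 1
  0+0+1 = 1
  1+1 = 0 carry 1
  0+0+1 = 1
  1+0 = 1
  1+0 = 1
  0+1 = 1
  1+1 = 0 carry 1
  0+1+1 = 0 carry 1
  0+0+1 = 1
  1+0 = 1
  0+0 = 0
  1+1 = 0 carry 1
  0+1+1 = 0 carry 1
  1+0+1 = 0 carry 1
  1+1+1 = 1 carry 1
  0+0+1 = 1
  0+0 = 0
  0+0 = 0
  0+0 = 0
  1+1 = 0 carry 1
  0+1+1 = 0 carry 1
  1+1+1 = 1 carry 1
  0+1+1 = 0 carry 1
  0+1+1 = 0 carry 1
  final carry 1
Sum = 0b10010000011000011001111011001; now AND with 0b0111101010100010011111011000:
  10010000011000011001111011001
& 00111101010100010011111011000
= 00010000010000010001111011000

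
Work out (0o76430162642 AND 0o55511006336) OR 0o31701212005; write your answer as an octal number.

0o76430162642 AND 0o55511006336 = 0o54410002202.
Then OR with 0o31701212005.

0o75711212207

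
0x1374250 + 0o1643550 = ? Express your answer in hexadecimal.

0o1643550 = 0x74768 in hexadecimal.
Add column by column in base 16, right to left:
  0+8 = 8
  5+6 = B
  2+7 = 9
  4+4 = 8
  7+7 = E
  3+0 = 3
  1+0 = 1

0x13E89B8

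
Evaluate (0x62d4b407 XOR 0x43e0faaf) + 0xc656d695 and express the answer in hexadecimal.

First 0x62d4b407 XOR 0x43e0faaf = 0x21344ea8.
Add column by column in base 16, right to left:
  8+5 = d
  a+9 = 3 carry 1
  e+6+1 = 5 carry 1
  4+d+1 = 2 carry 1
  4+6+1 = b
  3+5 = 8
  1+6 = 7
  2+c = e

0xe78b253d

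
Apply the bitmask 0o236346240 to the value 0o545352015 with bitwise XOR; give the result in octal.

0o773014255

XOR each oct digit independently (no carries):
  5^2=7, 4^3=7, 5^6=3, 3^3=0, 5^4=1, 2^6=4, 0^2=2, 1^4=5, 5^0=5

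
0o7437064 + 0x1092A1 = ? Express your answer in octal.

0o13550325

0x1092A1 = 0o4111241 in octal.
Add column by column in base 8, right to left:
  4+1 = 5
  6+4 = 2 carry 1
  0+2+1 = 3
  7+1 = 0 carry 1
  3+1+1 = 5
  4+1 = 5
  7+4 = 3 carry 1
  final carry 1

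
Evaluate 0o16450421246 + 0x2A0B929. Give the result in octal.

0o16720555717

0x2A0B929 = 0o250134451 in octal.
Add column by column in base 8, right to left:
  6+1 = 7
  4+5 = 1 carry 1
  2+4+1 = 7
  1+4 = 5
  2+3 = 5
  4+1 = 5
  0+0 = 0
  5+5 = 2 carry 1
  4+2+1 = 7
  6+0 = 6
  1+0 = 1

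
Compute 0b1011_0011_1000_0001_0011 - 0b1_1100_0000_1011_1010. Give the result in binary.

Subtract column by column in base 2:
  1-0 → 1
  1-1 → 0
  0-0 → 0
  0-1 → 1 (borrow)
  1-1-1 → 1 (borrow)
  0-1-1 → 0 (borrow)
  0-0-1 → 1 (borrow)
  0-1-1 → 0 (borrow)
  0-0-1 → 1 (borrow)
  0-0-1 → 1 (borrow)
  0-0-1 → 1 (borrow)
  1-0-1 → 0
  1-0 → 1
  1-0 → 1
  0-1 → 1 (borrow)
  0-1-1 → 0 (borrow)
  1-1-1 → 1 (borrow)
  1-0-1 → 0
  0-0 → 0
  1-0 → 1

0b10010111011101011001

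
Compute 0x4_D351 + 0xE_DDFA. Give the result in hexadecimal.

Add column by column in base 16, right to left:
  1+A = B
  5+F = 4 carry 1
  3+D+1 = 1 carry 1
  D+D+1 = B carry 1
  4+E+1 = 3 carry 1
  final carry 1

0x13B14B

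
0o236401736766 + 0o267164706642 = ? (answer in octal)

Add column by column in base 8, right to left:
  6+2 = 0 carry 1
  6+4+1 = 3 carry 1
  7+6+1 = 6 carry 1
  6+6+1 = 5 carry 1
  3+0+1 = 4
  7+7 = 6 carry 1
  1+4+1 = 6
  0+6 = 6
  4+1 = 5
  6+7 = 5 carry 1
  3+6+1 = 2 carry 1
  2+2+1 = 5

0o525566645630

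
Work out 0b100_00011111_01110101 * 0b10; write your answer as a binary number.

0b10000011111011101010

Multiply each base-2 digit by 2, carrying:
  1×2 = 2 → write 0 carry 1
  0×2+1 = 1 → write 1
  1×2 = 2 → write 0 carry 1
  0×2+1 = 1 → write 1
  1×2 = 2 → write 0 carry 1
  1×2+1 = 3 → write 1 carry 1
  1×2+1 = 3 → write 1 carry 1
  0×2+1 = 1 → write 1
  1×2 = 2 → write 0 carry 1
  1×2+1 = 3 → write 1 carry 1
  1×2+1 = 3 → write 1 carry 1
  1×2+1 = 3 → write 1 carry 1
  1×2+1 = 3 → write 1 carry 1
  0×2+1 = 1 → write 1
  0×2 = 0 → write 0
  0×2 = 0 → write 0
  0×2 = 0 → write 0
  0×2 = 0 → write 0
  1×2 = 2 → write 0 carry 1
  remaining carry: 1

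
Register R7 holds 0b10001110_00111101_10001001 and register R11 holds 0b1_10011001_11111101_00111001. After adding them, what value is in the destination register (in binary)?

Add column by column in base 2, right to left:
  1+1 = 0 carry 1
  0+0+1 = 1
  0+0 = 0
  1+1 = 0 carry 1
  0+1+1 = 0 carry 1
  0+1+1 = 0 carry 1
  0+0+1 = 1
  1+0 = 1
  1+1 = 0 carry 1
  0+0+1 = 1
  1+1 = 0 carry 1
  1+1+1 = 1 carry 1
  1+1+1 = 1 carry 1
  1+1+1 = 1 carry 1
  0+1+1 = 0 carry 1
  0+1+1 = 0 carry 1
  0+1+1 = 0 carry 1
  1+0+1 = 0 carry 1
  1+0+1 = 0 carry 1
  1+1+1 = 1 carry 1
  0+1+1 = 0 carry 1
  0+0+1 = 1
  0+0 = 0
  1+1 = 0 carry 1
  0+1+1 = 0 carry 1
  final carry 1

0b10001010000011101011000010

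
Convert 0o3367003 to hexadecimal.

Each octal digit is 3 bits: 3=011 3=011 6=110 7=111 0=000 0=000 3=011.
Group the bits into nibbles: 1101 1110 1110 0000 0011 → DEE03.

0xDEE03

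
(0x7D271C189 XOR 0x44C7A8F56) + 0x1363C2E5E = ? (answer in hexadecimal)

First 0x7D271C189 XOR 0x44C7A8F56 = 0x39E0B4EDF.
Add column by column in base 16, right to left:
  F+E = D carry 1
  D+5+1 = 3 carry 1
  E+E+1 = D carry 1
  4+2+1 = 7
  B+C = 7 carry 1
  0+3+1 = 4
  E+6 = 4 carry 1
  9+3+1 = D
  3+1 = 4

0x4D4477D3D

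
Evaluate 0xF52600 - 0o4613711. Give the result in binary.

0b111000100000111000110111

0xF52600 = 0b111101010010011000000000 in binary.
0o4613711 = 0b100110001011111001001 in binary.
Subtract column by column in base 2:
  0-1 → 1 (borrow)
  0-0-1 → 1 (borrow)
  0-0-1 → 1 (borrow)
  0-1-1 → 0 (borrow)
  0-0-1 → 1 (borrow)
  0-0-1 → 1 (borrow)
  0-1-1 → 0 (borrow)
  0-1-1 → 0 (borrow)
  0-1-1 → 0 (borrow)
  1-1-1 → 1 (borrow)
  1-1-1 → 1 (borrow)
  0-0-1 → 1 (borrow)
  0-1-1 → 0 (borrow)
  1-0-1 → 0
  0-0 → 0
  0-0 → 0
  1-1 → 0
  0-1 → 1 (borrow)
  1-0-1 → 0
  0-0 → 0
  1-1 → 0
  1-0 → 1
  1-0 → 1
  1-0 → 1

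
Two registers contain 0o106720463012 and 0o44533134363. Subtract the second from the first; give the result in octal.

0o42165326427

Subtract column by column in base 8:
  2-3 → 7 (borrow)
  1-6-1 → 2 (borrow)
  0-3-1 → 4 (borrow)
  3-4-1 → 6 (borrow)
  6-3-1 → 2
  4-1 → 3
  0-3 → 5 (borrow)
  2-3-1 → 6 (borrow)
  7-5-1 → 1
  6-4 → 2
  0-4 → 4 (borrow)
  1-0-1 → 0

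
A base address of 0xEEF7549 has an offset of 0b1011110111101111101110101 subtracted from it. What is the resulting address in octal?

0xEEF7549 = 0o1673672511 in octal.
0b1011110111101111101110101 = 0o136757565 in octal.
Subtract column by column in base 8:
  1-5 → 4 (borrow)
  1-6-1 → 2 (borrow)
  5-5-1 → 7 (borrow)
  2-7-1 → 2 (borrow)
  7-5-1 → 1
  6-7 → 7 (borrow)
  3-6-1 → 4 (borrow)
  7-3-1 → 3
  6-1 → 5
  1-0 → 1

0o1534712724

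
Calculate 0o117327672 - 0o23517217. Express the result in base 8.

0o73610453

Subtract column by column in base 8:
  2-7 → 3 (borrow)
  7-1-1 → 5
  6-2 → 4
  7-7 → 0
  2-1 → 1
  3-5 → 6 (borrow)
  7-3-1 → 3
  1-2 → 7 (borrow)
  1-0-1 → 0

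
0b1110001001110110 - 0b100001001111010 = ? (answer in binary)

0b1001111111111100

Subtract column by column in base 2:
  0-0 → 0
  1-1 → 0
  1-0 → 1
  0-1 → 1 (borrow)
  1-1-1 → 1 (borrow)
  1-1-1 → 1 (borrow)
  1-1-1 → 1 (borrow)
  0-0-1 → 1 (borrow)
  0-0-1 → 1 (borrow)
  1-1-1 → 1 (borrow)
  0-0-1 → 1 (borrow)
  0-0-1 → 1 (borrow)
  0-0-1 → 1 (borrow)
  1-0-1 → 0
  1-1 → 0
  1-0 → 1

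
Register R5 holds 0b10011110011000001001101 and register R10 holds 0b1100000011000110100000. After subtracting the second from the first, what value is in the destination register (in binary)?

0b111101111111010101101

Subtract column by column in base 2:
  1-0 → 1
  0-0 → 0
  1-0 → 1
  1-0 → 1
  0-0 → 0
  0-1 → 1 (borrow)
  1-0-1 → 0
  0-1 → 1 (borrow)
  0-1-1 → 0 (borrow)
  0-0-1 → 1 (borrow)
  0-0-1 → 1 (borrow)
  0-0-1 → 1 (borrow)
  1-1-1 → 1 (borrow)
  1-1-1 → 1 (borrow)
  0-0-1 → 1 (borrow)
  0-0-1 → 1 (borrow)
  1-0-1 → 0
  1-0 → 1
  1-0 → 1
  1-0 → 1
  0-1 → 1 (borrow)
  0-1-1 → 0 (borrow)
  1-0-1 → 0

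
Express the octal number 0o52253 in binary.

0b101010010101011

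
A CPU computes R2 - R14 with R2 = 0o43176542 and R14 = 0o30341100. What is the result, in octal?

Subtract column by column in base 8:
  2-0 → 2
  4-0 → 4
  5-1 → 4
  6-1 → 5
  7-4 → 3
  1-3 → 6 (borrow)
  3-0-1 → 2
  4-3 → 1

0o12635442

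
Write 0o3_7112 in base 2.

Each octal digit is 3 bits: 3=011 7=111 1=001 1=001 2=010.

0b11111001001010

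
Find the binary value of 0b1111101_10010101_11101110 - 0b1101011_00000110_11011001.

0b100101000111100010101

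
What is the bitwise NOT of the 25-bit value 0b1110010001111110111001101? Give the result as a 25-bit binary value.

0b0001101110000001000110010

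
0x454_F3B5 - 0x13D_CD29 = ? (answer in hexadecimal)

0x317268C

Subtract column by column in base 16:
  5-9 → C (borrow)
  B-2-1 → 8
  3-D → 6 (borrow)
  F-C-1 → 2
  4-D → 7 (borrow)
  5-3-1 → 1
  4-1 → 3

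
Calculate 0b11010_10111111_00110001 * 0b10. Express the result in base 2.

Multiply each base-2 digit by 2, carrying:
  1×2 = 2 → write 0 carry 1
  0×2+1 = 1 → write 1
  0×2 = 0 → write 0
  0×2 = 0 → write 0
  1×2 = 2 → write 0 carry 1
  1×2+1 = 3 → write 1 carry 1
  0×2+1 = 1 → write 1
  0×2 = 0 → write 0
  1×2 = 2 → write 0 carry 1
  1×2+1 = 3 → write 1 carry 1
  1×2+1 = 3 → write 1 carry 1
  1×2+1 = 3 → write 1 carry 1
  1×2+1 = 3 → write 1 carry 1
  1×2+1 = 3 → write 1 carry 1
  0×2+1 = 1 → write 1
  1×2 = 2 → write 0 carry 1
  0×2+1 = 1 → write 1
  1×2 = 2 → write 0 carry 1
  0×2+1 = 1 → write 1
  1×2 = 2 → write 0 carry 1
  1×2+1 = 3 → write 1 carry 1
  remaining carry: 1

0b1101010111111001100010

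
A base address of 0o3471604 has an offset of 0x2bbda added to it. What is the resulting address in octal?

0o4227536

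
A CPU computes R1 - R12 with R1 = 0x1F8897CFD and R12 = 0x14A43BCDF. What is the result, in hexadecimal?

Subtract column by column in base 16:
  D-F → E (borrow)
  F-D-1 → 1
  C-C → 0
  7-B → C (borrow)
  9-3-1 → 5
  8-4 → 4
  8-A → E (borrow)
  F-4-1 → A
  1-1 → 0

0xAE45C01E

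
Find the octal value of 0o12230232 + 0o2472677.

Add column by column in base 8, right to left:
  2+7 = 1 carry 1
  3+7+1 = 3 carry 1
  2+6+1 = 1 carry 1
  0+2+1 = 3
  3+7 = 2 carry 1
  2+4+1 = 7
  2+2 = 4
  1+0 = 1

0o14723131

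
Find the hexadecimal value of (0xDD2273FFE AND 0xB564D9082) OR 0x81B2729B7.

0x95B2739B7

0xDD2273FFE AND 0xB564D9082 = 0x952051082.
Then OR with 0x81B2729B7.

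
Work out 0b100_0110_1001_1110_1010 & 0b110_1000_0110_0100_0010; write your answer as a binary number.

0b1000000000001000010

AND bit by bit (1 only where both bits are 1):
  1000110100111101010
& 1101000011001000010
= 1000000000001000010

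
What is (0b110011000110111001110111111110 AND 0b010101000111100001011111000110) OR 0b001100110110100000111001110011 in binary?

0b11101110110100001111111110111

0b110011000110111001110111111110 AND 0b010101000111100001011111000110 = 0b010001000110100001010111000110.
Then OR with 0b001100110110100000111001110011.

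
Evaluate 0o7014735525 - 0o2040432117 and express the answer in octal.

Subtract column by column in base 8:
  5-7 → 6 (borrow)
  2-1-1 → 0
  5-1 → 4
  5-2 → 3
  3-3 → 0
  7-4 → 3
  4-0 → 4
  1-4 → 5 (borrow)
  0-0-1 → 7 (borrow)
  7-2-1 → 4

0o4754303406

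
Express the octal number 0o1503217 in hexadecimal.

0x6868F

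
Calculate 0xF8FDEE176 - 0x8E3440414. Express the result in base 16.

0x6AC9ADD62

Subtract column by column in base 16:
  6-4 → 2
  7-1 → 6
  1-4 → D (borrow)
  E-0-1 → D
  E-4 → A
  D-4 → 9
  F-3 → C
  8-E → A (borrow)
  F-8-1 → 6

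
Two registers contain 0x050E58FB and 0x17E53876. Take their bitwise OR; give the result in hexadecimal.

OR each hex digit independently (no carries):
  0|1=1, 5|7=7, 0|E=E, E|5=F, 5|3=7, 8|8=8, F|7=F, B|6=F

0x17EF78FF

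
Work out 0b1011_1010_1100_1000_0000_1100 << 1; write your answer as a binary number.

0b1011101011001000000011000

Left shift by 1: append 1 zero bit.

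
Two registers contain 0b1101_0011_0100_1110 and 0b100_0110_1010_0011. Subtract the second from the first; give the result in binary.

Subtract column by column in base 2:
  0-1 → 1 (borrow)
  1-1-1 → 1 (borrow)
  1-0-1 → 0
  1-0 → 1
  0-0 → 0
  0-1 → 1 (borrow)
  1-0-1 → 0
  0-1 → 1 (borrow)
  1-0-1 → 0
  1-1 → 0
  0-1 → 1 (borrow)
  0-0-1 → 1 (borrow)
  1-0-1 → 0
  0-0 → 0
  1-1 → 0
  1-0 → 1

0b1000110010101011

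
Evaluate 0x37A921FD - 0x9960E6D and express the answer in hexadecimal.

0x2E131390

Subtract column by column in base 16:
  D-D → 0
  F-6 → 9
  1-E → 3 (borrow)
  2-0-1 → 1
  9-6 → 3
  A-9 → 1
  7-9 → E (borrow)
  3-0-1 → 2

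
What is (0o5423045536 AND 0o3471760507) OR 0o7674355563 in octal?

0o5423045536 AND 0o3471760507 = 0o1421040506.
Then OR with 0o7674355563.

0o7675355567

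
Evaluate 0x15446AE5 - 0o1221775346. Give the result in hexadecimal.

0xAFC6FFF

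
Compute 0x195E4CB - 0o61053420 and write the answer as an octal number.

0o64306673

0x195E4CB = 0o145362313 in octal.
Subtract column by column in base 8:
  3-0 → 3
  1-2 → 7 (borrow)
  3-4-1 → 6 (borrow)
  2-3-1 → 6 (borrow)
  6-5-1 → 0
  3-0 → 3
  5-1 → 4
  4-6 → 6 (borrow)
  1-0-1 → 0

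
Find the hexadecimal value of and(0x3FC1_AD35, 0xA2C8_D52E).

AND each hex digit independently (no carries):
  3&A=2, F&2=2, C&C=C, 1&8=0, A&D=8, D&5=5, 3&2=2, 5&E=4

0x22C08524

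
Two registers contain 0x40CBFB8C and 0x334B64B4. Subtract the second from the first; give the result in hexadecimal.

Subtract column by column in base 16:
  C-4 → 8
  8-B → D (borrow)
  B-4-1 → 6
  F-6 → 9
  B-B → 0
  C-4 → 8
  0-3 → D (borrow)
  4-3-1 → 0

0xD8096D8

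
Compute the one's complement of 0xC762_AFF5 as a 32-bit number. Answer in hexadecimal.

0x389D500A

Each hex digit d becomes F−d:
  C→3, 7→8, 6→9, 2→D, A→5, F→0, F→0, 5→A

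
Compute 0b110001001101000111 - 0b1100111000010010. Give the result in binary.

Subtract column by column in base 2:
  1-0 → 1
  1-1 → 0
  1-0 → 1
  0-0 → 0
  0-1 → 1 (borrow)
  0-0-1 → 1 (borrow)
  1-0-1 → 0
  0-0 → 0
  1-0 → 1
  1-1 → 0
  0-1 → 1 (borrow)
  0-1-1 → 0 (borrow)
  1-0-1 → 0
  0-0 → 0
  0-1 → 1 (borrow)
  0-1-1 → 0 (borrow)
  1-0-1 → 0
  1-0 → 1

0b100100010100110101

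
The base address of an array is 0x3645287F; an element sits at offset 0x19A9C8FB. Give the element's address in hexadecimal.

0x4FEEF17A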